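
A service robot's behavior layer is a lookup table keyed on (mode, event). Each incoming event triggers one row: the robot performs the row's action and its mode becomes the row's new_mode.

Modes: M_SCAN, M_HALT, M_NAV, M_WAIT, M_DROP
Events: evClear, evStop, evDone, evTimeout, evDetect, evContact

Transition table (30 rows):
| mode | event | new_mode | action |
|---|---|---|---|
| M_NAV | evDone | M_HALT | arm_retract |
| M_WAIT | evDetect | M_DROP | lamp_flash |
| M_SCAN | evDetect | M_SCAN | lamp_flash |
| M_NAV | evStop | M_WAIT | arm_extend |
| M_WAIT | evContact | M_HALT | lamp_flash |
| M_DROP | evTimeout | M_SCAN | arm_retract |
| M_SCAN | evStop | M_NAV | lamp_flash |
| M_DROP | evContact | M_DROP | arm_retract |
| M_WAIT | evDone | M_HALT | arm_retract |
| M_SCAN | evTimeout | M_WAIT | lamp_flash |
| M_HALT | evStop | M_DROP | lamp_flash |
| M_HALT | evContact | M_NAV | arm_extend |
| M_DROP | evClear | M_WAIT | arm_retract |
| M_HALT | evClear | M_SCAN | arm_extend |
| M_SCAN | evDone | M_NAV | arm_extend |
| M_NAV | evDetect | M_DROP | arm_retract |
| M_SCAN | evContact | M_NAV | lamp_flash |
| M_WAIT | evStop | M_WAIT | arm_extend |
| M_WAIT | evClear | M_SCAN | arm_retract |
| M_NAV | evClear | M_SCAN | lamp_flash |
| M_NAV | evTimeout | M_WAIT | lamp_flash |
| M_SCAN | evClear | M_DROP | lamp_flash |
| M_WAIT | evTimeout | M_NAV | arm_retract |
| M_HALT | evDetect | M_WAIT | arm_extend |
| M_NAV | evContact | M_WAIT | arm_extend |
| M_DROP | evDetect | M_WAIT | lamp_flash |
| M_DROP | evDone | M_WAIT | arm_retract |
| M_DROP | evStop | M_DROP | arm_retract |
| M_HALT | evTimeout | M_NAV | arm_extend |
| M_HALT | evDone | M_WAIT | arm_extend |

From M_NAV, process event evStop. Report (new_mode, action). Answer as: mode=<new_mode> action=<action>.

mode=M_WAIT action=arm_extend

current mode = M_NAV; filter table to that mode:
  (M_NAV, evDone) → (M_HALT, arm_retract)
  (M_NAV, evStop) → (M_WAIT, arm_extend)  ← event matches
  (M_NAV, evDetect) → (M_DROP, arm_retract)
  (M_NAV, evClear) → (M_SCAN, lamp_flash)
  (M_NAV, evTimeout) → (M_WAIT, lamp_flash)
  (M_NAV, evContact) → (M_WAIT, arm_extend)
event = evStop selects (M_WAIT, arm_extend)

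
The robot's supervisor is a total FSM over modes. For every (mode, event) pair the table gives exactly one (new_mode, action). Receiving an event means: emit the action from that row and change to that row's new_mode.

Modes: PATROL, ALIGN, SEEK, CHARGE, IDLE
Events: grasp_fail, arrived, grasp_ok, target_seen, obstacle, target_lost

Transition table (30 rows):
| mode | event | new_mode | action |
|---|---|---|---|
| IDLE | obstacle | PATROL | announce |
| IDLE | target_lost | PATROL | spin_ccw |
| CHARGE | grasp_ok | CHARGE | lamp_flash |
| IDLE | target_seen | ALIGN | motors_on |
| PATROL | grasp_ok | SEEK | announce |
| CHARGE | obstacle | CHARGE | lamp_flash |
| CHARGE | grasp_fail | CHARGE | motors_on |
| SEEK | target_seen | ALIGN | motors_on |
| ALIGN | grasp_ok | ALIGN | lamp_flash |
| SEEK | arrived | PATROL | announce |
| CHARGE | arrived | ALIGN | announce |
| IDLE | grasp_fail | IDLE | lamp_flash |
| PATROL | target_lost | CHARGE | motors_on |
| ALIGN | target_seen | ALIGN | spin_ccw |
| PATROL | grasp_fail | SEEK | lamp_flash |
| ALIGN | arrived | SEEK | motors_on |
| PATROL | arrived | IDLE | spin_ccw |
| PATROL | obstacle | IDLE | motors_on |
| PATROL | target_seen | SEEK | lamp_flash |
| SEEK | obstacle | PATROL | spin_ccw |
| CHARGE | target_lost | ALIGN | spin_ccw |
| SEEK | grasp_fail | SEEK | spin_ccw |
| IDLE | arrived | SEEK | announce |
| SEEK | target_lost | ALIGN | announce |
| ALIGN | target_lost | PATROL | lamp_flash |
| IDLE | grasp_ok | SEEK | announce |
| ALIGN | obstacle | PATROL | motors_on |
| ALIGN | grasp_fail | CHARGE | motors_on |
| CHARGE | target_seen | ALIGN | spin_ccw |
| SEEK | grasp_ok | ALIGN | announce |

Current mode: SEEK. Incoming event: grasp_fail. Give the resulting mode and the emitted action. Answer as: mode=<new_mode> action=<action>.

mode=SEEK action=spin_ccw

current mode = SEEK; filter table to that mode:
  (SEEK, target_seen) → (ALIGN, motors_on)
  (SEEK, arrived) → (PATROL, announce)
  (SEEK, obstacle) → (PATROL, spin_ccw)
  (SEEK, grasp_fail) → (SEEK, spin_ccw)  ← event matches
  (SEEK, target_lost) → (ALIGN, announce)
  (SEEK, grasp_ok) → (ALIGN, announce)
event = grasp_fail selects (SEEK, spin_ccw)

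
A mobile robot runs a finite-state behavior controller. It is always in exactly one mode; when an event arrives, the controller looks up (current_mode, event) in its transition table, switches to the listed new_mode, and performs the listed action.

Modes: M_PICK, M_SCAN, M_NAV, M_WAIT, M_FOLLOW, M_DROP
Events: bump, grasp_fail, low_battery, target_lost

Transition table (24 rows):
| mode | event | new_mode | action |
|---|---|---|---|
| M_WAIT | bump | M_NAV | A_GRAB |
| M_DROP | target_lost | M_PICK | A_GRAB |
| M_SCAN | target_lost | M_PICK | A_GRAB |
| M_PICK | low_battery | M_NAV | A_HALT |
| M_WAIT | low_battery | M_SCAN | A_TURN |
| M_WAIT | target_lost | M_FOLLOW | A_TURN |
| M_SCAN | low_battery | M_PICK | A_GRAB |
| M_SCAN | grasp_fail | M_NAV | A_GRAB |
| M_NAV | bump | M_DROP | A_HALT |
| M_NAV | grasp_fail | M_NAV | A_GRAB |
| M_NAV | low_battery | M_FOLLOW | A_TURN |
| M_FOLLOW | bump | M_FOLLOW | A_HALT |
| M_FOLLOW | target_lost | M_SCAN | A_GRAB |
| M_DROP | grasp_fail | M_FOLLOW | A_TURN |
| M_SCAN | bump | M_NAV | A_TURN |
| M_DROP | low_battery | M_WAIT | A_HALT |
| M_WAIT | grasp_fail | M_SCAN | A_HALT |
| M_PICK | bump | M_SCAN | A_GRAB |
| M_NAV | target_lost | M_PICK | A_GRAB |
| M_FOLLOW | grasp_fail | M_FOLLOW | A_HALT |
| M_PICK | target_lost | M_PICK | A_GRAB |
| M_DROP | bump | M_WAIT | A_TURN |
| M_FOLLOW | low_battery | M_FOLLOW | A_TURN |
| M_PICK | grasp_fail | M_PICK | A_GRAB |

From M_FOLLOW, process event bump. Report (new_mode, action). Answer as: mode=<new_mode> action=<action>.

mode=M_FOLLOW action=A_HALT

current mode = M_FOLLOW; filter table to that mode:
  (M_FOLLOW, bump) → (M_FOLLOW, A_HALT)  ← event matches
  (M_FOLLOW, target_lost) → (M_SCAN, A_GRAB)
  (M_FOLLOW, grasp_fail) → (M_FOLLOW, A_HALT)
  (M_FOLLOW, low_battery) → (M_FOLLOW, A_TURN)
event = bump selects (M_FOLLOW, A_HALT)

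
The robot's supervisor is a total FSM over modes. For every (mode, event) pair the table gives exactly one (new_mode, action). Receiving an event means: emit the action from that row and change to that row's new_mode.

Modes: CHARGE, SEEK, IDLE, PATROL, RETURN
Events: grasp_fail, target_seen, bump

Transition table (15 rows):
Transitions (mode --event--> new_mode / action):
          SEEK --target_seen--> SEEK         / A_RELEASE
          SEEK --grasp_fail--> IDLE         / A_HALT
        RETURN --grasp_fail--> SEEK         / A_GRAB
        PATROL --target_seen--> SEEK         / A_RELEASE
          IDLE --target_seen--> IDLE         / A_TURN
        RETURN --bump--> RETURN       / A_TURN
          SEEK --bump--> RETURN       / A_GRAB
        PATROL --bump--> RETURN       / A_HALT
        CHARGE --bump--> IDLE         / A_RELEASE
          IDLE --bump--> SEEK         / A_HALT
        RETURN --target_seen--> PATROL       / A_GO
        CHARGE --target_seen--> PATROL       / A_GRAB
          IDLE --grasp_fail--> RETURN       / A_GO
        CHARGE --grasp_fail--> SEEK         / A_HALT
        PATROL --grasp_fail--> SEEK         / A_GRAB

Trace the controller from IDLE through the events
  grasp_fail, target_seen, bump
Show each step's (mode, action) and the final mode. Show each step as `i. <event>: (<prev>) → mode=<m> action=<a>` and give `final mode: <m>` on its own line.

1. grasp_fail: (IDLE) → mode=RETURN action=A_GO
2. target_seen: (RETURN) → mode=PATROL action=A_GO
3. bump: (PATROL) → mode=RETURN action=A_HALT

final mode: RETURN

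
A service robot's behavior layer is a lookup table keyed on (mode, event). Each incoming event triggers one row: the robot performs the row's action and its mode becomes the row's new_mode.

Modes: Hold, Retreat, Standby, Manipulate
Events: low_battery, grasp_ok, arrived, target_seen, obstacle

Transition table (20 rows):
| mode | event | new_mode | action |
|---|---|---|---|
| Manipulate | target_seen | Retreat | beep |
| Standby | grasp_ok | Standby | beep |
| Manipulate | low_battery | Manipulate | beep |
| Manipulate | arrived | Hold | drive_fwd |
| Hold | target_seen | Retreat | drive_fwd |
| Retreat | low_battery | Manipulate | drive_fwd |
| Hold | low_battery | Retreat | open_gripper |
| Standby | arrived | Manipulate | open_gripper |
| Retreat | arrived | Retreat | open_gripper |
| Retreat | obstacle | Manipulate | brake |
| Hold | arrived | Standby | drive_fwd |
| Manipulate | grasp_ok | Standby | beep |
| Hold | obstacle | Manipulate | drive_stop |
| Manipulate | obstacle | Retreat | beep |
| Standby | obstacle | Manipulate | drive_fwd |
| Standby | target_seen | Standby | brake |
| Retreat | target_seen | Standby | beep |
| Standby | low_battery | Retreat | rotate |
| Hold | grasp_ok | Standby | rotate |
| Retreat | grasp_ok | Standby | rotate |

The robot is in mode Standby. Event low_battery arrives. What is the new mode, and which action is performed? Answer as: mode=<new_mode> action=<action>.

mode=Retreat action=rotate

current mode = Standby; filter table to that mode:
  (Standby, grasp_ok) → (Standby, beep)
  (Standby, arrived) → (Manipulate, open_gripper)
  (Standby, obstacle) → (Manipulate, drive_fwd)
  (Standby, target_seen) → (Standby, brake)
  (Standby, low_battery) → (Retreat, rotate)  ← event matches
event = low_battery selects (Retreat, rotate)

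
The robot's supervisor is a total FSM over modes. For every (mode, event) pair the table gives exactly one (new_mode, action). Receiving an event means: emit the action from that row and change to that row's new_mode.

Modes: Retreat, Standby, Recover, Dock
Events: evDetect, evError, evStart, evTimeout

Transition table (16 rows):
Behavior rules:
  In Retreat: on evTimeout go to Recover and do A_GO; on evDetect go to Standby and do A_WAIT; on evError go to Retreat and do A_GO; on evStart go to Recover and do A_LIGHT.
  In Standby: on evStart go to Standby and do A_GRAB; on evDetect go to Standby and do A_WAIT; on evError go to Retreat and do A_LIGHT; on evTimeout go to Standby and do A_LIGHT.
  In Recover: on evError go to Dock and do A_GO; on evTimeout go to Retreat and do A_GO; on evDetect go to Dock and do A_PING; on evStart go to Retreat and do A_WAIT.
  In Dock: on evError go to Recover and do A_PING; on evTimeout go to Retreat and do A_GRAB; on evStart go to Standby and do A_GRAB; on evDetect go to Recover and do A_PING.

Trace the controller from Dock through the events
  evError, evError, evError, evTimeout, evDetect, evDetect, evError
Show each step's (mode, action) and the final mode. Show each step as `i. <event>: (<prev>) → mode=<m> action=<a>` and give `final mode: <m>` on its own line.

final mode: Retreat

1. evError: (Dock) → mode=Recover action=A_PING
2. evError: (Recover) → mode=Dock action=A_GO
3. evError: (Dock) → mode=Recover action=A_PING
4. evTimeout: (Recover) → mode=Retreat action=A_GO
5. evDetect: (Retreat) → mode=Standby action=A_WAIT
6. evDetect: (Standby) → mode=Standby action=A_WAIT
7. evError: (Standby) → mode=Retreat action=A_LIGHT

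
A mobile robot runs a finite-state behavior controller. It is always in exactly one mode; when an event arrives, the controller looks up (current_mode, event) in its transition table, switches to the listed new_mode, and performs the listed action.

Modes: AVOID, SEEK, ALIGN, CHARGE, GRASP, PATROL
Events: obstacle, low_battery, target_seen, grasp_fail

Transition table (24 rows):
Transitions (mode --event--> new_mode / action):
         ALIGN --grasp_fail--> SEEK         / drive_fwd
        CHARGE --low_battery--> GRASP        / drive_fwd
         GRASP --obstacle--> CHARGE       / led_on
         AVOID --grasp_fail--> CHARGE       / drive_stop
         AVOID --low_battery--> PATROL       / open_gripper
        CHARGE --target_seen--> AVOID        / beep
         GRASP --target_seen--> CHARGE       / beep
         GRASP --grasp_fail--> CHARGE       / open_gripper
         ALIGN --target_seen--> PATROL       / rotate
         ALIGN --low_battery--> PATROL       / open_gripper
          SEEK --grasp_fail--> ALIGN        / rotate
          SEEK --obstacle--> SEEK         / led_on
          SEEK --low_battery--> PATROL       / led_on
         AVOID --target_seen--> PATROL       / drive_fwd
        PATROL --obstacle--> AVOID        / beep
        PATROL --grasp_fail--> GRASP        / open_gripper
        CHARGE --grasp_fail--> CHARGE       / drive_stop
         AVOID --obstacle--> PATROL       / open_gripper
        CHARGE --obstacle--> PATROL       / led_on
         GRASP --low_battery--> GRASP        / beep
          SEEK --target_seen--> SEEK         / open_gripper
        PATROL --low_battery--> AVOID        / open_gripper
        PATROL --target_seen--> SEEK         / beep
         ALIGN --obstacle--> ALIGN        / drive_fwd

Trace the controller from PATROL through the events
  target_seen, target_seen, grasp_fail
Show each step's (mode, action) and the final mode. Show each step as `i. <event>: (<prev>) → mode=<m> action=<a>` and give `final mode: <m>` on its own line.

final mode: ALIGN

1. target_seen: (PATROL) → mode=SEEK action=beep
2. target_seen: (SEEK) → mode=SEEK action=open_gripper
3. grasp_fail: (SEEK) → mode=ALIGN action=rotate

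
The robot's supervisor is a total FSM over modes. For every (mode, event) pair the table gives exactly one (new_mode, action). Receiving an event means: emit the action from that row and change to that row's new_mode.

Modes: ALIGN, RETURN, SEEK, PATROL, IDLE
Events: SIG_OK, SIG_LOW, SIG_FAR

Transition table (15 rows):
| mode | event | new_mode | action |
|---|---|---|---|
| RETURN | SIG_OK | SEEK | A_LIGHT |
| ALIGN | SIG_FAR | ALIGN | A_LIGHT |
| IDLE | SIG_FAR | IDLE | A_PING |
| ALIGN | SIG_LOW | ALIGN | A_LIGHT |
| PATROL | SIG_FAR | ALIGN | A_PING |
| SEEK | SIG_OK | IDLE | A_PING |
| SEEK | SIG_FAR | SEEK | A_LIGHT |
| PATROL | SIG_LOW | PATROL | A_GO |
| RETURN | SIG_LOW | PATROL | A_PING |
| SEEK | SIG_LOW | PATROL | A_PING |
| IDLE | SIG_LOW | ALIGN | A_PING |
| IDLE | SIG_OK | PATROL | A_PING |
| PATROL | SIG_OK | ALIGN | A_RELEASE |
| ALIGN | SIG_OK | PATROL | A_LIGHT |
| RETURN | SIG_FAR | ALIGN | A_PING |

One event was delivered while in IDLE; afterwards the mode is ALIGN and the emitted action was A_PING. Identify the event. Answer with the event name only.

SIG_LOW

try SIG_OK: (IDLE, SIG_OK) → (PATROL, A_PING)
try SIG_LOW: (IDLE, SIG_LOW) → (ALIGN, A_PING)  ← matches
try SIG_FAR: (IDLE, SIG_FAR) → (IDLE, A_PING)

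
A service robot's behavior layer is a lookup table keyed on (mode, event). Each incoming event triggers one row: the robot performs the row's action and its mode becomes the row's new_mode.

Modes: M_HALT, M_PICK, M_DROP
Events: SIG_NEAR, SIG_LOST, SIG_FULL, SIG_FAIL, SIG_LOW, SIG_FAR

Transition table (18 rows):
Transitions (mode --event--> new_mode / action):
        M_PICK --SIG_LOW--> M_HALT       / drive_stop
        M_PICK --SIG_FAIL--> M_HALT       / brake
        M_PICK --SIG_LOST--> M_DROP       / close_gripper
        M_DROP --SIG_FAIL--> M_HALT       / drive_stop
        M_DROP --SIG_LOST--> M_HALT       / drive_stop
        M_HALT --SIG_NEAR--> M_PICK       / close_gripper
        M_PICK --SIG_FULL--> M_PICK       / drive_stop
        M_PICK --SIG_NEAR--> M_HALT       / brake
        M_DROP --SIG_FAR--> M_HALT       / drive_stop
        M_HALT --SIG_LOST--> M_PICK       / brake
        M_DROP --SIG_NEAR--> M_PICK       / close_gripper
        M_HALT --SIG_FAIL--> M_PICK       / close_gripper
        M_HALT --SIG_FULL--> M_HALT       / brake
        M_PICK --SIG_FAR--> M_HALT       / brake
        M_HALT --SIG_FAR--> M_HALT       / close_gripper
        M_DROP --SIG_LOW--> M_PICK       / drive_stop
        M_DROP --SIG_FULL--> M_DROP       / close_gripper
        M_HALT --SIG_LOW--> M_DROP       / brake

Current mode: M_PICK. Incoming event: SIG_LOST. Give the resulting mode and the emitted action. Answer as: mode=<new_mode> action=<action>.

current mode = M_PICK; filter table to that mode:
  (M_PICK, SIG_LOW) → (M_HALT, drive_stop)
  (M_PICK, SIG_FAIL) → (M_HALT, brake)
  (M_PICK, SIG_LOST) → (M_DROP, close_gripper)  ← event matches
  (M_PICK, SIG_FULL) → (M_PICK, drive_stop)
  (M_PICK, SIG_NEAR) → (M_HALT, brake)
  (M_PICK, SIG_FAR) → (M_HALT, brake)
event = SIG_LOST selects (M_DROP, close_gripper)

mode=M_DROP action=close_gripper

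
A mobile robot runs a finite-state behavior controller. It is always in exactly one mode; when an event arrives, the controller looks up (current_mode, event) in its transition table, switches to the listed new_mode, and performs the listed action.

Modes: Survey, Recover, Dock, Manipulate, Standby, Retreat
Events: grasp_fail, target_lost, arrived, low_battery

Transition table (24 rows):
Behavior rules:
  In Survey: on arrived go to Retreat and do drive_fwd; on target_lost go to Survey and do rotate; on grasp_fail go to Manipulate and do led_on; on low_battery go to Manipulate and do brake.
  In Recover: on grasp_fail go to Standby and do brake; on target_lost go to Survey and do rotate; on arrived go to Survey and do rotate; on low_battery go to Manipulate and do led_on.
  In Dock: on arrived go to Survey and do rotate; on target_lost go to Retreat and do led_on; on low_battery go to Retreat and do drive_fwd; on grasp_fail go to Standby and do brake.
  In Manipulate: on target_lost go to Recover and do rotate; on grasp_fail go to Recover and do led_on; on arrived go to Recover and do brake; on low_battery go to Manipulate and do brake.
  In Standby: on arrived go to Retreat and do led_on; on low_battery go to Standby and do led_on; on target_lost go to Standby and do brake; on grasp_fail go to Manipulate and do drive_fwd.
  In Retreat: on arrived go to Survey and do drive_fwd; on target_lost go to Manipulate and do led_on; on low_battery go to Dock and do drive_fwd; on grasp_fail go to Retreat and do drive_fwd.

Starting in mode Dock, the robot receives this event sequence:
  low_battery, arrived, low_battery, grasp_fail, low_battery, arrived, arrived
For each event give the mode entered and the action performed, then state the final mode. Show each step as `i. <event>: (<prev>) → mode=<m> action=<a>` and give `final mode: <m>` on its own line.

1. low_battery: (Dock) → mode=Retreat action=drive_fwd
2. arrived: (Retreat) → mode=Survey action=drive_fwd
3. low_battery: (Survey) → mode=Manipulate action=brake
4. grasp_fail: (Manipulate) → mode=Recover action=led_on
5. low_battery: (Recover) → mode=Manipulate action=led_on
6. arrived: (Manipulate) → mode=Recover action=brake
7. arrived: (Recover) → mode=Survey action=rotate

final mode: Survey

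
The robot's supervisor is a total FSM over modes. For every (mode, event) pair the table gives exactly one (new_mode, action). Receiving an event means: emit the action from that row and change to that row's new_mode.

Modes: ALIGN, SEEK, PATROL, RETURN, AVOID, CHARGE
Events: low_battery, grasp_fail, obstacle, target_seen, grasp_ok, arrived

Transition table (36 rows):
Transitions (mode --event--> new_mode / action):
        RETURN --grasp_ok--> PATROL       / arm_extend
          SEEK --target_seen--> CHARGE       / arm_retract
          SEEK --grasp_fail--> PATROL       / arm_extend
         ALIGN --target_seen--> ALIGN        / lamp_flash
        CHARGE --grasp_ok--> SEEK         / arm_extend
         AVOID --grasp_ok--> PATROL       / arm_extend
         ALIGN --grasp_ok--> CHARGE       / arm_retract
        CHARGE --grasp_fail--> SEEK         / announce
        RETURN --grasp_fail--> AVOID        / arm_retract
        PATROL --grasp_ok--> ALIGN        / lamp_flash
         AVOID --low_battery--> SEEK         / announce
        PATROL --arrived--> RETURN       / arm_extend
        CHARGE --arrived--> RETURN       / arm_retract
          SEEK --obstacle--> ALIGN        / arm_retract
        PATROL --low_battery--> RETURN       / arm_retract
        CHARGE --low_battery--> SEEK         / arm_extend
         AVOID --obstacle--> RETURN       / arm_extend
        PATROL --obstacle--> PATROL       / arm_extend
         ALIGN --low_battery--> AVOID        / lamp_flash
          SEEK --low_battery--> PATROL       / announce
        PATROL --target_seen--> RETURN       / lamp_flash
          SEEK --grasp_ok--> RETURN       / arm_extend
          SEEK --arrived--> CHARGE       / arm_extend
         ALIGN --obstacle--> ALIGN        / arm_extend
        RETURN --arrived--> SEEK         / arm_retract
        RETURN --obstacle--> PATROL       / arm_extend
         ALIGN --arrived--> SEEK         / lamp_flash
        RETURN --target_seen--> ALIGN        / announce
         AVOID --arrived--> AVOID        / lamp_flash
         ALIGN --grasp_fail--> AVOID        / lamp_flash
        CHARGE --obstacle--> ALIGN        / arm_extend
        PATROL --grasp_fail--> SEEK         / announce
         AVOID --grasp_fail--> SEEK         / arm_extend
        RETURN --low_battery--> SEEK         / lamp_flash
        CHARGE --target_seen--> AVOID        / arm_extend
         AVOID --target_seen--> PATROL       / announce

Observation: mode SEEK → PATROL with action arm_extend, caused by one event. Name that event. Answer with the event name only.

try low_battery: (SEEK, low_battery) → (PATROL, announce)
try grasp_fail: (SEEK, grasp_fail) → (PATROL, arm_extend)  ← matches
try obstacle: (SEEK, obstacle) → (ALIGN, arm_retract)
try target_seen: (SEEK, target_seen) → (CHARGE, arm_retract)
try grasp_ok: (SEEK, grasp_ok) → (RETURN, arm_extend)
try arrived: (SEEK, arrived) → (CHARGE, arm_extend)

grasp_fail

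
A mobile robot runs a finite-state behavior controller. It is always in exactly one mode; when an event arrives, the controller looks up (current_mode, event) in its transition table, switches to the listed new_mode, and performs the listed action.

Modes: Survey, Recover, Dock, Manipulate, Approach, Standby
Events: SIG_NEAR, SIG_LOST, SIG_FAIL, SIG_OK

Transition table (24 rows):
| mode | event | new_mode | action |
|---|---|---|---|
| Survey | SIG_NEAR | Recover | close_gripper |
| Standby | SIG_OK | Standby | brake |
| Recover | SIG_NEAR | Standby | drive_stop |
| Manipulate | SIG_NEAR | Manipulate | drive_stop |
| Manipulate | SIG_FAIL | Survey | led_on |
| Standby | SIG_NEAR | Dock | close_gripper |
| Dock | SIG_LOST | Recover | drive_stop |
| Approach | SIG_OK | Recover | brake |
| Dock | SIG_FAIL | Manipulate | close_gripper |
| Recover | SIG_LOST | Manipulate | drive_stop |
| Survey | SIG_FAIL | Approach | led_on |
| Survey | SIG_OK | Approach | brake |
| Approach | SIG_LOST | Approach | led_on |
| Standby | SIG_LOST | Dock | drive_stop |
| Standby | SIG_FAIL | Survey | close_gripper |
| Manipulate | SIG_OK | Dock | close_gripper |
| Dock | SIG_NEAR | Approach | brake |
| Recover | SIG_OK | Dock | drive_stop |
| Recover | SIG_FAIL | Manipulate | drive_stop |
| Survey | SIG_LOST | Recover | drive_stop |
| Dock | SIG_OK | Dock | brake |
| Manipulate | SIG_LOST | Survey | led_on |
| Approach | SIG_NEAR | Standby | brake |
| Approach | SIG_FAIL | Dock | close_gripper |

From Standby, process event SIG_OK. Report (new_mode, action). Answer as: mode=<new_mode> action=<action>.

current mode = Standby; filter table to that mode:
  (Standby, SIG_OK) → (Standby, brake)  ← event matches
  (Standby, SIG_NEAR) → (Dock, close_gripper)
  (Standby, SIG_LOST) → (Dock, drive_stop)
  (Standby, SIG_FAIL) → (Survey, close_gripper)
event = SIG_OK selects (Standby, brake)

mode=Standby action=brake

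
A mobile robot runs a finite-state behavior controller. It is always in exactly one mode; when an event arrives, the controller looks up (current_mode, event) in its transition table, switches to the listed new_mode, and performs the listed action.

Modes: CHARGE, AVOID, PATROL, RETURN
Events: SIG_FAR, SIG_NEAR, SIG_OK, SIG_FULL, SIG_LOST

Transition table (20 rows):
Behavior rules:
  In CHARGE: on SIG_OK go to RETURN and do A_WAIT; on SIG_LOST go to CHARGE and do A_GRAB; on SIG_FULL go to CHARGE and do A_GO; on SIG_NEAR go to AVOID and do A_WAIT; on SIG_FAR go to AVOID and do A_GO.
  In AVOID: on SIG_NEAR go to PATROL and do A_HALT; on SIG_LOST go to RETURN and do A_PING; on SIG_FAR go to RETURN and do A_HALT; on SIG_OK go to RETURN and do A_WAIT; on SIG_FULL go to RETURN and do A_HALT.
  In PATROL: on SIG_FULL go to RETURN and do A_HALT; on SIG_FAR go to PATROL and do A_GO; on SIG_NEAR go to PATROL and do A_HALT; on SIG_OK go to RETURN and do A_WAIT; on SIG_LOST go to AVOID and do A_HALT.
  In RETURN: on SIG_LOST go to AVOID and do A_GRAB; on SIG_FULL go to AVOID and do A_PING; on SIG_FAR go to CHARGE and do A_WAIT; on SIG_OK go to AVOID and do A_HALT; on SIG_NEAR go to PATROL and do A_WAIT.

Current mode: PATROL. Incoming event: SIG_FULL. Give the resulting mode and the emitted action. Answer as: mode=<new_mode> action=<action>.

mode=RETURN action=A_HALT

current mode = PATROL; filter table to that mode:
  (PATROL, SIG_FULL) → (RETURN, A_HALT)  ← event matches
  (PATROL, SIG_FAR) → (PATROL, A_GO)
  (PATROL, SIG_NEAR) → (PATROL, A_HALT)
  (PATROL, SIG_OK) → (RETURN, A_WAIT)
  (PATROL, SIG_LOST) → (AVOID, A_HALT)
event = SIG_FULL selects (RETURN, A_HALT)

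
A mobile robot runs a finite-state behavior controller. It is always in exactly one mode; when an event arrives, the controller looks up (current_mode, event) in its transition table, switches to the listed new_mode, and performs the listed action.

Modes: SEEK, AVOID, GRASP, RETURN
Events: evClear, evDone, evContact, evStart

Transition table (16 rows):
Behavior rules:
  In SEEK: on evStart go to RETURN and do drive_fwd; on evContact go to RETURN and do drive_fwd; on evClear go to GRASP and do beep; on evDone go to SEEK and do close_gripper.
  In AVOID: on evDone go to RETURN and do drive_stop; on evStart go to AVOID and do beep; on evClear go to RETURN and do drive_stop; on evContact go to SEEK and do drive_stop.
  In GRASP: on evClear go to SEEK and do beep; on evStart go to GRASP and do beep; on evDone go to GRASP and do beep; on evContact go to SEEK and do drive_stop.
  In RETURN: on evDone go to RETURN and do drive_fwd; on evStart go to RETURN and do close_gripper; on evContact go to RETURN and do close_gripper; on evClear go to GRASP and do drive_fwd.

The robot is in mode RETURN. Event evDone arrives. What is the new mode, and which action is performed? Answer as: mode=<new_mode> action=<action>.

mode=RETURN action=drive_fwd

current mode = RETURN; filter table to that mode:
  (RETURN, evDone) → (RETURN, drive_fwd)  ← event matches
  (RETURN, evStart) → (RETURN, close_gripper)
  (RETURN, evContact) → (RETURN, close_gripper)
  (RETURN, evClear) → (GRASP, drive_fwd)
event = evDone selects (RETURN, drive_fwd)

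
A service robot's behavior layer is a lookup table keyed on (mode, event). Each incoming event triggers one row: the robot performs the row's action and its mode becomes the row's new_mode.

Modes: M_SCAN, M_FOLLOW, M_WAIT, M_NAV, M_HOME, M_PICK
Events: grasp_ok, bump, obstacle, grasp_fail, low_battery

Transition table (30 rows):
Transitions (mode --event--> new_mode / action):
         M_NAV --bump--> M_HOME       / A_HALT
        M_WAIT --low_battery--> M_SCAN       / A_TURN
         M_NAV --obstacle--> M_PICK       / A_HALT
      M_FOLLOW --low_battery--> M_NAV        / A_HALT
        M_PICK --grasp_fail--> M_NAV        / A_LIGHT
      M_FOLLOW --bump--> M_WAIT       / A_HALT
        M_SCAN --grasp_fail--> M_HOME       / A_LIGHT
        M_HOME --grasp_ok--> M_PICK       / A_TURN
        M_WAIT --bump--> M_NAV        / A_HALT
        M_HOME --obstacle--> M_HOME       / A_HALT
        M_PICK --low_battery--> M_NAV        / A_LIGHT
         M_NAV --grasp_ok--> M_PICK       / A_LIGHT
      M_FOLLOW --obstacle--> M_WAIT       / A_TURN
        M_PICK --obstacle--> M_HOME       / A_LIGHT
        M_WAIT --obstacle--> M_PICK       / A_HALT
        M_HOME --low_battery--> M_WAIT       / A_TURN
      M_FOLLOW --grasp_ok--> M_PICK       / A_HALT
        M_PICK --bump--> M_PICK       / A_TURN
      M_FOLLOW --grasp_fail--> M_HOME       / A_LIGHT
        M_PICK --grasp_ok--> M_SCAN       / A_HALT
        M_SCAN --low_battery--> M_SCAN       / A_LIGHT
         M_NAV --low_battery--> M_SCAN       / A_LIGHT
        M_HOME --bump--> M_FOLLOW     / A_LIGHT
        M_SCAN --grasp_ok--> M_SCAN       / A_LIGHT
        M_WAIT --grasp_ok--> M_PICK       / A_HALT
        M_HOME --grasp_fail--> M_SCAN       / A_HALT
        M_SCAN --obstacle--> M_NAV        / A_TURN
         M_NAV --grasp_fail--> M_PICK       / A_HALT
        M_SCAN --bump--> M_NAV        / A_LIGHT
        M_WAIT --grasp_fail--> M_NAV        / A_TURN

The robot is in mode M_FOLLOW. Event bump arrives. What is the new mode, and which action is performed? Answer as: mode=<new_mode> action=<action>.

mode=M_WAIT action=A_HALT

current mode = M_FOLLOW; filter table to that mode:
  (M_FOLLOW, low_battery) → (M_NAV, A_HALT)
  (M_FOLLOW, bump) → (M_WAIT, A_HALT)  ← event matches
  (M_FOLLOW, obstacle) → (M_WAIT, A_TURN)
  (M_FOLLOW, grasp_ok) → (M_PICK, A_HALT)
  (M_FOLLOW, grasp_fail) → (M_HOME, A_LIGHT)
event = bump selects (M_WAIT, A_HALT)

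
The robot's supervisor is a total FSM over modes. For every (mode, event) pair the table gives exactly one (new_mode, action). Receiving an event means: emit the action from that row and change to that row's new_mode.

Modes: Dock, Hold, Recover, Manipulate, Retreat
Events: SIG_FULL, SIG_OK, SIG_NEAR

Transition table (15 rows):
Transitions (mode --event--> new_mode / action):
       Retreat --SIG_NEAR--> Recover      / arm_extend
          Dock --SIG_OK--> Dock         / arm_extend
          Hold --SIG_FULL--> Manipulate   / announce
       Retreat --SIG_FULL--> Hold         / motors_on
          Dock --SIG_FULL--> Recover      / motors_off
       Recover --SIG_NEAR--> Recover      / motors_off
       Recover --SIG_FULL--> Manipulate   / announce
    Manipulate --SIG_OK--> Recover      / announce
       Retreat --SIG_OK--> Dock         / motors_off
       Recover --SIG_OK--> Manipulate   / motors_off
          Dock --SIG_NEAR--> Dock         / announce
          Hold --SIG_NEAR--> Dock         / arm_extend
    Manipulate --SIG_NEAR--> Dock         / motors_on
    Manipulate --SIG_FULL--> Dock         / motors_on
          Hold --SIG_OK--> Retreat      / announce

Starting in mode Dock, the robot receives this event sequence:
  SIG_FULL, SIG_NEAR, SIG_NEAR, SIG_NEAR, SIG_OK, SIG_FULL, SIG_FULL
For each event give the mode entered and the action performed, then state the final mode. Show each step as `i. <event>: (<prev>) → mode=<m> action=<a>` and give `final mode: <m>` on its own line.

final mode: Recover

1. SIG_FULL: (Dock) → mode=Recover action=motors_off
2. SIG_NEAR: (Recover) → mode=Recover action=motors_off
3. SIG_NEAR: (Recover) → mode=Recover action=motors_off
4. SIG_NEAR: (Recover) → mode=Recover action=motors_off
5. SIG_OK: (Recover) → mode=Manipulate action=motors_off
6. SIG_FULL: (Manipulate) → mode=Dock action=motors_on
7. SIG_FULL: (Dock) → mode=Recover action=motors_off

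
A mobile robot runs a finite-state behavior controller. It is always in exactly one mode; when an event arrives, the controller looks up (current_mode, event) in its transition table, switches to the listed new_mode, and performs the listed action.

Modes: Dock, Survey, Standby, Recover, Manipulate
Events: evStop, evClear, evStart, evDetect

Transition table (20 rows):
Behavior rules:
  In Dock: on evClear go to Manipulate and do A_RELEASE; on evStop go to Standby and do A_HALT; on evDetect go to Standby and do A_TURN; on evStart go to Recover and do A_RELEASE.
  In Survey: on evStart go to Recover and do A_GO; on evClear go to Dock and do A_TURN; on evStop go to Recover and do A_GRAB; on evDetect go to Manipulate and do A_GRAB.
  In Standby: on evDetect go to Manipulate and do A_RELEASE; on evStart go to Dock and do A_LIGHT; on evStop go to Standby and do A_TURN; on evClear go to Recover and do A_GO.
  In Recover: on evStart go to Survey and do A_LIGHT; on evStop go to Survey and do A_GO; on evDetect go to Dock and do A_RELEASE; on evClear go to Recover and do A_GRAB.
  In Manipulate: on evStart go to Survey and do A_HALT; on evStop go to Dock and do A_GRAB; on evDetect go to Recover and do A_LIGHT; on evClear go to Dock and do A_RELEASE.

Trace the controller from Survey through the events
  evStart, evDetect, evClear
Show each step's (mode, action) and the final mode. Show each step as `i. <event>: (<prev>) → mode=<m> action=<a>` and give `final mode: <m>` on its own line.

1. evStart: (Survey) → mode=Recover action=A_GO
2. evDetect: (Recover) → mode=Dock action=A_RELEASE
3. evClear: (Dock) → mode=Manipulate action=A_RELEASE

final mode: Manipulate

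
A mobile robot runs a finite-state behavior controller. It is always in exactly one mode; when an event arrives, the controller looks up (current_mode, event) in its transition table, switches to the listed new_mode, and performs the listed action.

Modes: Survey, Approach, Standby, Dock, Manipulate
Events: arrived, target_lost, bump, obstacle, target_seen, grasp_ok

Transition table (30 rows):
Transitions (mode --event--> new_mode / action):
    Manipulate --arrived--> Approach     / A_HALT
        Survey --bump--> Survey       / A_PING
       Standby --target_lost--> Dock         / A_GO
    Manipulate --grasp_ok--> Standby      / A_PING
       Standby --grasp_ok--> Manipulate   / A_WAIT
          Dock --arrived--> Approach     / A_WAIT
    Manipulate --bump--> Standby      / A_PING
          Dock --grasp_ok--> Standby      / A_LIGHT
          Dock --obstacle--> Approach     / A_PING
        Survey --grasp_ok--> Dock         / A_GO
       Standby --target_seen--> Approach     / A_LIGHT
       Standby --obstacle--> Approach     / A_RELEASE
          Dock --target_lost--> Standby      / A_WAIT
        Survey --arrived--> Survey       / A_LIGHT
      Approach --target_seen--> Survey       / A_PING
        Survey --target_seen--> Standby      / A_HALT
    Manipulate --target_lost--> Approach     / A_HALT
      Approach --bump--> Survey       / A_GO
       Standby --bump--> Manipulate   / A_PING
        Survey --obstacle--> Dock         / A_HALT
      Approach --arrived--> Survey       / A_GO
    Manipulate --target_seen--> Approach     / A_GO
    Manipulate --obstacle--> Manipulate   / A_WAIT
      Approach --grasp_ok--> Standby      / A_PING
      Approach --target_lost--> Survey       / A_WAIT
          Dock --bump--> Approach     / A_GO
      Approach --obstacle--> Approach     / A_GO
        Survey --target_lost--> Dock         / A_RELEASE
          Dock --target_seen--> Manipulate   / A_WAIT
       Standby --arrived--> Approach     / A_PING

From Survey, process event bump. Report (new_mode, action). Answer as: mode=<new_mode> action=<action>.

mode=Survey action=A_PING

current mode = Survey; filter table to that mode:
  (Survey, bump) → (Survey, A_PING)  ← event matches
  (Survey, grasp_ok) → (Dock, A_GO)
  (Survey, arrived) → (Survey, A_LIGHT)
  (Survey, target_seen) → (Standby, A_HALT)
  (Survey, obstacle) → (Dock, A_HALT)
  (Survey, target_lost) → (Dock, A_RELEASE)
event = bump selects (Survey, A_PING)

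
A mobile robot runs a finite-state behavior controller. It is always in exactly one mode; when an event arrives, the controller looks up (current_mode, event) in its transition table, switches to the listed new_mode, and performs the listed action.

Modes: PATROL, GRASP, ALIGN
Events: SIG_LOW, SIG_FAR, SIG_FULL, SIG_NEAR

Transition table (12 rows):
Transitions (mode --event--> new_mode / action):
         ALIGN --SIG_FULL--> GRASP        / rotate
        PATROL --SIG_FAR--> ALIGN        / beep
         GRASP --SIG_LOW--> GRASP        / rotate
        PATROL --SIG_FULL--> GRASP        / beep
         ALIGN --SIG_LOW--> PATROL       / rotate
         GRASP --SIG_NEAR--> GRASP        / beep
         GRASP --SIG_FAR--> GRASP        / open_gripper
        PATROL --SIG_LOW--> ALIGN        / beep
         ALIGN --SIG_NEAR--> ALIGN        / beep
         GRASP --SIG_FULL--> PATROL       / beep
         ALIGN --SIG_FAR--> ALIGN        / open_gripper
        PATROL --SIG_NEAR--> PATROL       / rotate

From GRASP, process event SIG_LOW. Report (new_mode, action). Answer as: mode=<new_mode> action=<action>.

mode=GRASP action=rotate

current mode = GRASP; filter table to that mode:
  (GRASP, SIG_LOW) → (GRASP, rotate)  ← event matches
  (GRASP, SIG_NEAR) → (GRASP, beep)
  (GRASP, SIG_FAR) → (GRASP, open_gripper)
  (GRASP, SIG_FULL) → (PATROL, beep)
event = SIG_LOW selects (GRASP, rotate)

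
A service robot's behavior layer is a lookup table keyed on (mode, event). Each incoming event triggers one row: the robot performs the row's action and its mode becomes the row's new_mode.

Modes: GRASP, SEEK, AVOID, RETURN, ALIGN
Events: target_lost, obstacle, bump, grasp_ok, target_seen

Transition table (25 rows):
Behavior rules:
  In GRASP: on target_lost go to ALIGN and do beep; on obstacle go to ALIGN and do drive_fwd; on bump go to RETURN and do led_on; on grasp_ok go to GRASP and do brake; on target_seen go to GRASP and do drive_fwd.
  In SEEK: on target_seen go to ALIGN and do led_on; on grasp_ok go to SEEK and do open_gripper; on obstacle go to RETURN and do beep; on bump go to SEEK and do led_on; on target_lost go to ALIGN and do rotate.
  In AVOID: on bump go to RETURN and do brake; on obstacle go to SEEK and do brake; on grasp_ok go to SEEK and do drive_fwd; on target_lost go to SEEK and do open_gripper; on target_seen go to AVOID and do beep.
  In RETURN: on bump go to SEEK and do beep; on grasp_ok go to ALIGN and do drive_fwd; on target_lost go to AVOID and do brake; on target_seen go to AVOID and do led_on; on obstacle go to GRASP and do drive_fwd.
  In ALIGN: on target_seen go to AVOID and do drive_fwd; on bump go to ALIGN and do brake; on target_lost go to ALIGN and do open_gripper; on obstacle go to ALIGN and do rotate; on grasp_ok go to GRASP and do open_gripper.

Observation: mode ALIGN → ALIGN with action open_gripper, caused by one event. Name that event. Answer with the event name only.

try target_lost: (ALIGN, target_lost) → (ALIGN, open_gripper)  ← matches
try obstacle: (ALIGN, obstacle) → (ALIGN, rotate)
try bump: (ALIGN, bump) → (ALIGN, brake)
try grasp_ok: (ALIGN, grasp_ok) → (GRASP, open_gripper)
try target_seen: (ALIGN, target_seen) → (AVOID, drive_fwd)

target_lost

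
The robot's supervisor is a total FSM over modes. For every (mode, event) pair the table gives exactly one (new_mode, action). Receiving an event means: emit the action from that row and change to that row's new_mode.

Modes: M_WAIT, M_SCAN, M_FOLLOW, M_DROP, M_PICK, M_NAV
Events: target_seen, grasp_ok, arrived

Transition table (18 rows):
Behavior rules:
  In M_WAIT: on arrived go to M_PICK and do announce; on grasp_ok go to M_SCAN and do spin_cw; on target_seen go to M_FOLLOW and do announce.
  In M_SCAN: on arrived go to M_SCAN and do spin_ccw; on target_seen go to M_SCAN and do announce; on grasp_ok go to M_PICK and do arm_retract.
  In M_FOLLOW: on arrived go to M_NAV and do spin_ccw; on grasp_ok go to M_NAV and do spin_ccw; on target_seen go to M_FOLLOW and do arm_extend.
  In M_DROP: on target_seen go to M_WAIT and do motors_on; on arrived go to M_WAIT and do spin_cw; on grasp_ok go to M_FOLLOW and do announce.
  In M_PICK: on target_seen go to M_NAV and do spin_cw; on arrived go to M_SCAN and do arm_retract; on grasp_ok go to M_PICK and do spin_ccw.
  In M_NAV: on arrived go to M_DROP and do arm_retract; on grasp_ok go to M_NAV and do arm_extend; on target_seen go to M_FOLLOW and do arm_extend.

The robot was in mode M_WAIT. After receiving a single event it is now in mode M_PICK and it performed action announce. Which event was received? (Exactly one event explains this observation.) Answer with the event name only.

arrived

try target_seen: (M_WAIT, target_seen) → (M_FOLLOW, announce)
try grasp_ok: (M_WAIT, grasp_ok) → (M_SCAN, spin_cw)
try arrived: (M_WAIT, arrived) → (M_PICK, announce)  ← matches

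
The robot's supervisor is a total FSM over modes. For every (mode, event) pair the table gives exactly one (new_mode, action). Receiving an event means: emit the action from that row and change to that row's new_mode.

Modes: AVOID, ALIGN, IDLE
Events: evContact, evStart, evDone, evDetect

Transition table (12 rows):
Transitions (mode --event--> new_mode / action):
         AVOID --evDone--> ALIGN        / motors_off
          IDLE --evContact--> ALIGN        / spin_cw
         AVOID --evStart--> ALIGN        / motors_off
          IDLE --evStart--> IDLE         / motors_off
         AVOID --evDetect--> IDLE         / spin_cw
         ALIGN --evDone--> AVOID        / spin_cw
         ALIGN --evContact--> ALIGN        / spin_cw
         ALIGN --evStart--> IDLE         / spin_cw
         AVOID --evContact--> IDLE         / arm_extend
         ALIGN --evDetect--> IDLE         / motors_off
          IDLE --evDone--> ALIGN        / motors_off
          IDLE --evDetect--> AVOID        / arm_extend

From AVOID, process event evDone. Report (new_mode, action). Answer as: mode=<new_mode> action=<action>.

mode=ALIGN action=motors_off

current mode = AVOID; filter table to that mode:
  (AVOID, evDone) → (ALIGN, motors_off)  ← event matches
  (AVOID, evStart) → (ALIGN, motors_off)
  (AVOID, evDetect) → (IDLE, spin_cw)
  (AVOID, evContact) → (IDLE, arm_extend)
event = evDone selects (ALIGN, motors_off)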